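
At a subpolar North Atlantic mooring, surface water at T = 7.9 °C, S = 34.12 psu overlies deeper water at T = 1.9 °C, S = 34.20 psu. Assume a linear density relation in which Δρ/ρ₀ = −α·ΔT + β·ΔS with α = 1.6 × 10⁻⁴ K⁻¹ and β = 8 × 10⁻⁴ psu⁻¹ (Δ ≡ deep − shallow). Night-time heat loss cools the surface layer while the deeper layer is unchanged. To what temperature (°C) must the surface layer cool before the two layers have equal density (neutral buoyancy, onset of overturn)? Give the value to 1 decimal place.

1.5 °C

Neutral buoyancy requires Δρ = 0, i.e. −α(T_deep − T_surf′) + β(S_deep − S_surf) = 0.
T_surf′ = T_deep − (β/α)·ΔS = 1.9 − (8 × 10⁻⁴/1.6 × 10⁻⁴)·(+0.08) = 1.500 °C.
Cooling required: 7.9 − (1.500) = 6.400 °C.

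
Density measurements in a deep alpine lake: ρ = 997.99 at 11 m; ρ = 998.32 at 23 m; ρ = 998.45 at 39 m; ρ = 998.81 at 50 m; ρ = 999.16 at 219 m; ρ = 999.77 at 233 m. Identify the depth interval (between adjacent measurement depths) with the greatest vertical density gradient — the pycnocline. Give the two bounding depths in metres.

219–233 m

Compute the density gradient over each adjacent pair:
  11–23 m: Δρ/Δz = 0.33/12 = 0.028 kg m⁻⁴
  23–39 m: Δρ/Δz = 0.13/16 = 8.1 × 10⁻³ kg m⁻⁴
  39–50 m: Δρ/Δz = 0.36/11 = 0.033 kg m⁻⁴
  50–219 m: Δρ/Δz = 0.35/169 = 2.1 × 10⁻³ kg m⁻⁴
  219–233 m: Δρ/Δz = 0.61/14 = 0.044 kg m⁻⁴
The largest gradient is in the 219–233 m interval — the pycnocline.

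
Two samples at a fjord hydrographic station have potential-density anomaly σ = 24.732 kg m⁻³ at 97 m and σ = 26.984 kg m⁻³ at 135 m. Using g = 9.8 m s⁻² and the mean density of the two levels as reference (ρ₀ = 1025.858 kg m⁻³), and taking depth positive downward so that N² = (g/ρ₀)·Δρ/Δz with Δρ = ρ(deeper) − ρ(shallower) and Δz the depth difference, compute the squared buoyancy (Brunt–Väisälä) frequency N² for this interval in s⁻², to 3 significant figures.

Δρ = 1026.984 − 1024.732 = 2.252 kg m⁻³ over Δz = 135 − 97 = 38 m.
N² = (9.8/1025.858) × (2.252/38) = 5.6614 × 10⁻⁴ s⁻² ≈ 5.66 × 10⁻⁴ s⁻².

5.66 × 10⁻⁴ s⁻²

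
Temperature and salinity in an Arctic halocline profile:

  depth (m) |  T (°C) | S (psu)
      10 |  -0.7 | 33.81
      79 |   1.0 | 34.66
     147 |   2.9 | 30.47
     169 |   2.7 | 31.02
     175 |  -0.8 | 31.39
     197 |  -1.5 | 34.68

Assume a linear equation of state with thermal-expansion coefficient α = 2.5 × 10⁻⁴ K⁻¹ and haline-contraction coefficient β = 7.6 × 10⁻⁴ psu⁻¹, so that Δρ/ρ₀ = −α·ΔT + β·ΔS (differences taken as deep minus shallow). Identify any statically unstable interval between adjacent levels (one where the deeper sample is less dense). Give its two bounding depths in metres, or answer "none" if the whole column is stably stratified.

79–147 m

Evaluate Δρ/ρ₀ = −αΔT + βΔS across each adjacent pair:
  10–79 m: −αΔT+βΔS = −(2.5 × 10⁻⁴)(+1.7)+(7.6 × 10⁻⁴)(+0.85) = 2.2 × 10⁻⁴ → stable
  79–147 m: −αΔT+βΔS = −(2.5 × 10⁻⁴)(+1.9)+(7.6 × 10⁻⁴)(-4.19) = -3.7 × 10⁻³ → UNSTABLE
  147–169 m: −αΔT+βΔS = −(2.5 × 10⁻⁴)(-0.2)+(7.6 × 10⁻⁴)(+0.55) = 4.7 × 10⁻⁴ → stable
  169–175 m: −αΔT+βΔS = −(2.5 × 10⁻⁴)(-3.5)+(7.6 × 10⁻⁴)(+0.37) = 1.2 × 10⁻³ → stable
  175–197 m: −αΔT+βΔS = −(2.5 × 10⁻⁴)(-0.7)+(7.6 × 10⁻⁴)(+3.29) = 2.7 × 10⁻³ → stable
The 79–147 m interval has Δρ < 0: lighter water underlies denser water.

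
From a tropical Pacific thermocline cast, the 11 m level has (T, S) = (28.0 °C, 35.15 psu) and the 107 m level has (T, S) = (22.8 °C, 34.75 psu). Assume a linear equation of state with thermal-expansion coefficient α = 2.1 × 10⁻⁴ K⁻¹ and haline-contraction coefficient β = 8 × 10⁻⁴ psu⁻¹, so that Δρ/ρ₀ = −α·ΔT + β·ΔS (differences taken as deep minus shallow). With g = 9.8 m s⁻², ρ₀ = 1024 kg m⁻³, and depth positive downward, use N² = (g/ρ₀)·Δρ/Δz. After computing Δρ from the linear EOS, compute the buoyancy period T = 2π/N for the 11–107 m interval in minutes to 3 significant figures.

11.8 min

ΔT = -5.2 K, ΔS = -0.40 psu (deep − shallow).
Δρ/ρ₀ = −αΔT + βΔS = 1.092 × 10⁻³ − 3.20 × 10⁻⁴ = 7.72 × 10⁻⁴, so Δρ ≈ 0.7905 kg m⁻³.
N² = (g/ρ₀)·Δρ/Δz = g·(Δρ/ρ₀)/Δz = 9.8 × 7.72 × 10⁻⁴ / 96 = 7.8808 × 10⁻⁵ s⁻².
N = √(7.8808 × 10⁻⁵) = 8.8774 × 10⁻³ rad s⁻¹ → T = 2π/N = 707.77 s = 11.796 min ≈ 11.8 min.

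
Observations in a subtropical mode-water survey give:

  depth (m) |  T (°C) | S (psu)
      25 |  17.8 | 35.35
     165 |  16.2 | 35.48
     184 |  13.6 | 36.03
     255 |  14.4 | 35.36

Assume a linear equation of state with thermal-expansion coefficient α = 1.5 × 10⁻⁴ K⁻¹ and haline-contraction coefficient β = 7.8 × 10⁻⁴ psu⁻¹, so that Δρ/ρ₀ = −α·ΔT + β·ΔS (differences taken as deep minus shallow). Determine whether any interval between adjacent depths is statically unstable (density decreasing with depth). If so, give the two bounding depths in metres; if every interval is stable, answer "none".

Evaluate Δρ/ρ₀ = −αΔT + βΔS across each adjacent pair:
  25–165 m: −αΔT+βΔS = −(1.5 × 10⁻⁴)(-1.6)+(7.8 × 10⁻⁴)(+0.13) = 3.4 × 10⁻⁴ → stable
  165–184 m: −αΔT+βΔS = −(1.5 × 10⁻⁴)(-2.6)+(7.8 × 10⁻⁴)(+0.55) = 8.2 × 10⁻⁴ → stable
  184–255 m: −αΔT+βΔS = −(1.5 × 10⁻⁴)(+0.8)+(7.8 × 10⁻⁴)(-0.67) = -6.4 × 10⁻⁴ → UNSTABLE
The 184–255 m interval has Δρ < 0: lighter water underlies denser water.

184–255 m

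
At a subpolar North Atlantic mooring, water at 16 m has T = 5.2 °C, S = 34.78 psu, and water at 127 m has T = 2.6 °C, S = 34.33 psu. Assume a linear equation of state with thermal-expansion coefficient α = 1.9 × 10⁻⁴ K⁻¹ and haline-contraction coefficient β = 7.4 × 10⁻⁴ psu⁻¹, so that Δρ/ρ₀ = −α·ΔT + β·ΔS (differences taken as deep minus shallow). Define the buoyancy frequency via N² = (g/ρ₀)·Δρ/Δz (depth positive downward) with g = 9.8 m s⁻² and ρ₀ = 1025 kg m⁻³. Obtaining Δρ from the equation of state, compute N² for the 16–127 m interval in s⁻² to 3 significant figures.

1.42 × 10⁻⁵ s⁻²

ΔT = -2.6 K, ΔS = -0.45 psu (deep − shallow).
Δρ/ρ₀ = −αΔT + βΔS = 4.94 × 10⁻⁴ − 3.33 × 10⁻⁴ = 1.61 × 10⁻⁴, so Δρ ≈ 0.1650 kg m⁻³.
N² = (g/ρ₀)·Δρ/Δz = g·(Δρ/ρ₀)/Δz = 9.8 × 1.61 × 10⁻⁴ / 111 = 1.4214 × 10⁻⁵ s⁻² ≈ 1.42 × 10⁻⁵ s⁻².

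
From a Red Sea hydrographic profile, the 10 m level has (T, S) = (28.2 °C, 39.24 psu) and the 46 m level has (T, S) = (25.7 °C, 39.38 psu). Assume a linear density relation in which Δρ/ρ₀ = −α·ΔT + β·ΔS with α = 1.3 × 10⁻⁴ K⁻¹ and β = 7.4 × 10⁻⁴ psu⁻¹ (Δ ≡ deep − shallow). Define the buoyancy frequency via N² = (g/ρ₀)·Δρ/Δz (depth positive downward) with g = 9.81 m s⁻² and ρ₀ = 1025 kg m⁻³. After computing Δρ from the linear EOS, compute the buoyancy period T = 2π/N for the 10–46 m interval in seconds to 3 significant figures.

ΔT = -2.5 K, ΔS = +0.14 psu (deep − shallow).
Δρ/ρ₀ = −αΔT + βΔS = 3.25 × 10⁻⁴ + 1.036 × 10⁻⁴ = 4.286 × 10⁻⁴, so Δρ ≈ 0.4393 kg m⁻³.
N² = (g/ρ₀)·Δρ/Δz = g·(Δρ/ρ₀)/Δz = 9.81 × 4.286 × 10⁻⁴ / 36 = 1.1679 × 10⁻⁴ s⁻².
N = √(1.1679 × 10⁻⁴) = 0.010807 rad s⁻¹ → T = 2π/N = 581.40 s ≈ 581 s.

581 s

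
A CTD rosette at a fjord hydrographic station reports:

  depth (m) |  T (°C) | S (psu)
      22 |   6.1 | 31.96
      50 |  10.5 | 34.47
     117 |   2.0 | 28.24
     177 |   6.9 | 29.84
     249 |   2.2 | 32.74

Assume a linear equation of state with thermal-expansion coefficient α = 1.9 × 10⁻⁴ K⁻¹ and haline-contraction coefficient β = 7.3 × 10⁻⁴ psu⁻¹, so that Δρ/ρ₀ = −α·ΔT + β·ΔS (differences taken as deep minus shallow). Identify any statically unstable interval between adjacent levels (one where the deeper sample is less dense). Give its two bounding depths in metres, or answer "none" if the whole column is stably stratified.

Evaluate Δρ/ρ₀ = −αΔT + βΔS across each adjacent pair:
  22–50 m: −αΔT+βΔS = −(1.9 × 10⁻⁴)(+4.4)+(7.3 × 10⁻⁴)(+2.51) = 1.0 × 10⁻³ → stable
  50–117 m: −αΔT+βΔS = −(1.9 × 10⁻⁴)(-8.5)+(7.3 × 10⁻⁴)(-6.23) = -2.9 × 10⁻³ → UNSTABLE
  117–177 m: −αΔT+βΔS = −(1.9 × 10⁻⁴)(+4.9)+(7.3 × 10⁻⁴)(+1.60) = 2.4 × 10⁻⁴ → stable
  177–249 m: −αΔT+βΔS = −(1.9 × 10⁻⁴)(-4.7)+(7.3 × 10⁻⁴)(+2.90) = 3.0 × 10⁻³ → stable
The 50–117 m interval has Δρ < 0: lighter water underlies denser water.

50–117 m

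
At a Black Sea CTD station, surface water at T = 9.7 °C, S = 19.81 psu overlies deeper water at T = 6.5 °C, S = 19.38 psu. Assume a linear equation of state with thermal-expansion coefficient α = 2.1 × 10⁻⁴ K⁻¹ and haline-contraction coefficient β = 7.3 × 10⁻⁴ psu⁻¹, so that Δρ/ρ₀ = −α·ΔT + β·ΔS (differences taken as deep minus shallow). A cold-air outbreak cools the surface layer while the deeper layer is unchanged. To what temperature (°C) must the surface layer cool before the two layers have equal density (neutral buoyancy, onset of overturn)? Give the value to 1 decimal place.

8.0 °C

Neutral buoyancy requires Δρ = 0, i.e. −α(T_deep − T_surf′) + β(S_deep − S_surf) = 0.
T_surf′ = T_deep − (β/α)·ΔS = 6.5 − (7.3 × 10⁻⁴/2.1 × 10⁻⁴)·(-0.43) = 7.995 °C.
Cooling required: 9.7 − (7.995) = 1.705 °C.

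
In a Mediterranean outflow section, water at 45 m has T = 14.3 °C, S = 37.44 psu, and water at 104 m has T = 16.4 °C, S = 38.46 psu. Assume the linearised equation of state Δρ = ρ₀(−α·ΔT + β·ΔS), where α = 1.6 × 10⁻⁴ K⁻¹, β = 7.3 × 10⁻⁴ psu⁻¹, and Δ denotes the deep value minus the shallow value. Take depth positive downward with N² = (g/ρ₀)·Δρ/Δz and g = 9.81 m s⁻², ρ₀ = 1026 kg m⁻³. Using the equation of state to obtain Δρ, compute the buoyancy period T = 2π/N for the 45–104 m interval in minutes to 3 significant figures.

12.7 min

ΔT = +2.1 K, ΔS = +1.02 psu (deep − shallow).
Δρ/ρ₀ = −αΔT + βΔS = -3.36 × 10⁻⁴ + 7.446 × 10⁻⁴ = 4.086 × 10⁻⁴, so Δρ ≈ 0.4192 kg m⁻³.
N² = (g/ρ₀)·Δρ/Δz = g·(Δρ/ρ₀)/Δz = 9.81 × 4.086 × 10⁻⁴ / 59 = 6.7938 × 10⁻⁵ s⁻².
N = √(6.7938 × 10⁻⁵) = 8.2425 × 10⁻³ rad s⁻¹ → T = 2π/N = 762.29 s = 12.705 min ≈ 12.7 min.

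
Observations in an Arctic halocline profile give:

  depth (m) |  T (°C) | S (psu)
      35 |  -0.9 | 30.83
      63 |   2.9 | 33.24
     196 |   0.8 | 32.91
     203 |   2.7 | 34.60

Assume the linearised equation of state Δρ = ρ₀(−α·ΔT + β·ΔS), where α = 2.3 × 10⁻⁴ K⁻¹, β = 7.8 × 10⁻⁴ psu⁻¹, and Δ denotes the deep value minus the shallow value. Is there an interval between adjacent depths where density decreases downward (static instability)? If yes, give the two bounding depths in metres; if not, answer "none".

Evaluate Δρ/ρ₀ = −αΔT + βΔS across each adjacent pair:
  35–63 m: −αΔT+βΔS = −(2.3 × 10⁻⁴)(+3.8)+(7.8 × 10⁻⁴)(+2.41) = 1.0 × 10⁻³ → stable
  63–196 m: −αΔT+βΔS = −(2.3 × 10⁻⁴)(-2.1)+(7.8 × 10⁻⁴)(-0.33) = 2.3 × 10⁻⁴ → stable
  196–203 m: −αΔT+βΔS = −(2.3 × 10⁻⁴)(+1.9)+(7.8 × 10⁻⁴)(+1.69) = 8.8 × 10⁻⁴ → stable
Every interval has Δρ > 0: the column is stably stratified throughout.

none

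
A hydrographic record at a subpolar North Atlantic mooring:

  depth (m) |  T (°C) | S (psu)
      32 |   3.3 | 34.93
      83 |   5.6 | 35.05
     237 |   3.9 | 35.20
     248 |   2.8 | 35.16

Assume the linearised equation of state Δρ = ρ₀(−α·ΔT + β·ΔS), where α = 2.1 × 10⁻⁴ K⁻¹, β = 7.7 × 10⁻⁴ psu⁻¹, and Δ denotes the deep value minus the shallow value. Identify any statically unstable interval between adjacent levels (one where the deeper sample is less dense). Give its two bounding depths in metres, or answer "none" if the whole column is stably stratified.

32–83 m

Evaluate Δρ/ρ₀ = −αΔT + βΔS across each adjacent pair:
  32–83 m: −αΔT+βΔS = −(2.1 × 10⁻⁴)(+2.3)+(7.7 × 10⁻⁴)(+0.12) = -3.9 × 10⁻⁴ → UNSTABLE
  83–237 m: −αΔT+βΔS = −(2.1 × 10⁻⁴)(-1.7)+(7.7 × 10⁻⁴)(+0.15) = 4.7 × 10⁻⁴ → stable
  237–248 m: −αΔT+βΔS = −(2.1 × 10⁻⁴)(-1.1)+(7.7 × 10⁻⁴)(-0.04) = 2.0 × 10⁻⁴ → stable
The 32–83 m interval has Δρ < 0: lighter water underlies denser water.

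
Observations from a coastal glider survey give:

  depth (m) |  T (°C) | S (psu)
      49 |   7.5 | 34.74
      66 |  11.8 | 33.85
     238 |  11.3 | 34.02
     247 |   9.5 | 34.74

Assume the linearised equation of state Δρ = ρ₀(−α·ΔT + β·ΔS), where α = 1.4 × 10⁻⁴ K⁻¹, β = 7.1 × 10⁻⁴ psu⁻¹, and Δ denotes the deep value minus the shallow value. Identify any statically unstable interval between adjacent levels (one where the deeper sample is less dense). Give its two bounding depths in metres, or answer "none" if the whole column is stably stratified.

Evaluate Δρ/ρ₀ = −αΔT + βΔS across each adjacent pair:
  49–66 m: −αΔT+βΔS = −(1.4 × 10⁻⁴)(+4.3)+(7.1 × 10⁻⁴)(-0.89) = -1.2 × 10⁻³ → UNSTABLE
  66–238 m: −αΔT+βΔS = −(1.4 × 10⁻⁴)(-0.5)+(7.1 × 10⁻⁴)(+0.17) = 1.9 × 10⁻⁴ → stable
  238–247 m: −αΔT+βΔS = −(1.4 × 10⁻⁴)(-1.8)+(7.1 × 10⁻⁴)(+0.72) = 7.6 × 10⁻⁴ → stable
The 49–66 m interval has Δρ < 0: lighter water underlies denser water.

49–66 m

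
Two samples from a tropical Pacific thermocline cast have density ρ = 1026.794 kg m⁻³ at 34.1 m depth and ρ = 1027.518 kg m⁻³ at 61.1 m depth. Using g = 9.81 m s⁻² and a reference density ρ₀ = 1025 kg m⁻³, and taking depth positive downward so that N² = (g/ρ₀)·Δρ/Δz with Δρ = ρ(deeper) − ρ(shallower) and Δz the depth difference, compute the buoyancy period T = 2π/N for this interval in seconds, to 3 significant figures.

392 s

Δρ = 1027.518 − 1026.794 = 0.724 kg m⁻³ over Δz = 61.1 − 34.1 = 27 m.
N² = (9.81/1025) × (0.724/27) = 2.5664 × 10⁻⁴ s⁻².
N = √(2.5664 × 10⁻⁴) = 0.016020 rad s⁻¹, so T = 2π/N = 392.21 s ≈ 392 s.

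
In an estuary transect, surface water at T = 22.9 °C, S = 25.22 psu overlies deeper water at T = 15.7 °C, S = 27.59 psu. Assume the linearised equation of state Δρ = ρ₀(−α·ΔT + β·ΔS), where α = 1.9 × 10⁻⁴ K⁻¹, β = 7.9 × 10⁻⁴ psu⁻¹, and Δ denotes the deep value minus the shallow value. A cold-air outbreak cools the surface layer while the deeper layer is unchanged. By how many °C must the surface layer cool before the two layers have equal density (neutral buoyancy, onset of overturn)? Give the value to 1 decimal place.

Neutral buoyancy requires Δρ = 0, i.e. −α(T_deep − T_surf′) + β(S_deep − S_surf) = 0.
T_surf′ = T_deep − (β/α)·ΔS = 15.7 − (7.9 × 10⁻⁴/1.9 × 10⁻⁴)·(+2.37) = 5.846 °C.
Cooling required: 22.9 − (5.846) = 17.054 °C.

17.1 °C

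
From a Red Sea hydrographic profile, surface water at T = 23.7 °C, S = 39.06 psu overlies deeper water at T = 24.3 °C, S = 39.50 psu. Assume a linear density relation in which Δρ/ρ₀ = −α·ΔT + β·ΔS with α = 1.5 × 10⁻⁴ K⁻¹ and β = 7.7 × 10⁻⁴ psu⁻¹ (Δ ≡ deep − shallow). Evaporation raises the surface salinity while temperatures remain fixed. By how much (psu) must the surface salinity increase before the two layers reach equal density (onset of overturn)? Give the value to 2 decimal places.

0.32 psu

Neutral buoyancy requires −α(T_deep − T_surf) + β(S_deep − S_surf′) = 0.
S_surf′ = S_deep − (α/β)·ΔT = 39.50 − (1.5 × 10⁻⁴/7.7 × 10⁻⁴)·(+0.6) = 39.3831 psu.
Increase required: 39.3831 − 39.06 = 0.3231 psu.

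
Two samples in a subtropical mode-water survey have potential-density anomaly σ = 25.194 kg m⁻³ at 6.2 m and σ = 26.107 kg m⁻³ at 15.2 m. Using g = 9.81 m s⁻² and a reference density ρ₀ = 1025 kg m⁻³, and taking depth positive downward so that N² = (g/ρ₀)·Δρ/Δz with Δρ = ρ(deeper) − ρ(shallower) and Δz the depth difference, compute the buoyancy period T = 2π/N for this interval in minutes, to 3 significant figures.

Δρ = 1026.107 − 1025.194 = 0.913 kg m⁻³ over Δz = 15.2 − 6.2 = 9 m.
N² = (9.81/1025) × (0.913/9) = 9.7090 × 10⁻⁴ s⁻².
N = √(9.7090 × 10⁻⁴) = 0.031159 rad s⁻¹, so T = 2π/N = 201.65 s = 3.3608 min ≈ 3.36 min.

3.36 min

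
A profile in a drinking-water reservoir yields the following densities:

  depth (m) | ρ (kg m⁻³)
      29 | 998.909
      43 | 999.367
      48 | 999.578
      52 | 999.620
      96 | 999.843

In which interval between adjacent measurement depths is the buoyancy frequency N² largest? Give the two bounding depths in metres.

43–48 m

Compute the density gradient over each adjacent pair:
  29–43 m: Δρ/Δz = 0.458/14 = 0.033 kg m⁻⁴
  43–48 m: Δρ/Δz = 0.211/5 = 0.042 kg m⁻⁴
  48–52 m: Δρ/Δz = 0.042/4 = 0.011 kg m⁻⁴
  52–96 m: Δρ/Δz = 0.223/44 = 5.1 × 10⁻³ kg m⁻⁴
The largest gradient is in the 43–48 m interval — the pycnocline.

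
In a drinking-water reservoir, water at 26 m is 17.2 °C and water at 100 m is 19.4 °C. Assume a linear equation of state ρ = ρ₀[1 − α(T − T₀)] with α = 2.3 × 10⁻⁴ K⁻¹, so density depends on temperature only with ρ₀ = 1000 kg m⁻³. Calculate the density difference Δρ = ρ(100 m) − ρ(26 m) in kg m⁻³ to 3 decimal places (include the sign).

-0.506 kg m⁻³

ΔT = +2.2 K, Δρ/ρ₀ = −αΔT = -5.06 × 10⁻⁴.
Δρ = 1000 × (-5.06 × 10⁻⁴) = -0.506 kg m⁻³.
Negative Δρ: lighter below, statically unstable.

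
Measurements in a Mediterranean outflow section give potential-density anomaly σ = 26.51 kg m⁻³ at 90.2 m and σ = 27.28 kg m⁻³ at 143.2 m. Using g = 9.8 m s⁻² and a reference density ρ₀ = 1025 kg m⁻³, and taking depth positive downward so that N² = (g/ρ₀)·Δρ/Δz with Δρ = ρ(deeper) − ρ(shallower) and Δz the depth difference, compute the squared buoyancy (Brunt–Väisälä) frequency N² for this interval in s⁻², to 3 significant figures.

Δρ = 1027.28 − 1026.51 = 0.77 kg m⁻³ over Δz = 143.2 − 90.2 = 53 m.
N² = (9.8/1025) × (0.77/53) = 1.3890 × 10⁻⁴ s⁻² ≈ 1.39 × 10⁻⁴ s⁻².

1.39 × 10⁻⁴ s⁻²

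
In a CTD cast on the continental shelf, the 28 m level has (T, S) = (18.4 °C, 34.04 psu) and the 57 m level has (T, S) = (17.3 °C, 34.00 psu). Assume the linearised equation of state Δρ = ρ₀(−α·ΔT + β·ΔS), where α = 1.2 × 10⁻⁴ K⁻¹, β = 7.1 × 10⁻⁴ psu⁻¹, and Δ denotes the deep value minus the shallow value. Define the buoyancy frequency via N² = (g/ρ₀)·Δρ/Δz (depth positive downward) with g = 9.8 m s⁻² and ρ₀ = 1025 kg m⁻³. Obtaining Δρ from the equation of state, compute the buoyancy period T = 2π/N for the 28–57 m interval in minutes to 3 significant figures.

ΔT = -1.1 K, ΔS = -0.04 psu (deep − shallow).
Δρ/ρ₀ = −αΔT + βΔS = 1.32 × 10⁻⁴ − 2.84 × 10⁻⁵ = 1.036 × 10⁻⁴, so Δρ ≈ 0.1062 kg m⁻³.
N² = (g/ρ₀)·Δρ/Δz = g·(Δρ/ρ₀)/Δz = 9.8 × 1.036 × 10⁻⁴ / 29 = 3.5010 × 10⁻⁵ s⁻².
N = √(3.5010 × 10⁻⁵) = 5.9169 × 10⁻³ rad s⁻¹ → T = 2π/N = 1.0619 × 10³ s = 17.698 min ≈ 17.7 min.

17.7 min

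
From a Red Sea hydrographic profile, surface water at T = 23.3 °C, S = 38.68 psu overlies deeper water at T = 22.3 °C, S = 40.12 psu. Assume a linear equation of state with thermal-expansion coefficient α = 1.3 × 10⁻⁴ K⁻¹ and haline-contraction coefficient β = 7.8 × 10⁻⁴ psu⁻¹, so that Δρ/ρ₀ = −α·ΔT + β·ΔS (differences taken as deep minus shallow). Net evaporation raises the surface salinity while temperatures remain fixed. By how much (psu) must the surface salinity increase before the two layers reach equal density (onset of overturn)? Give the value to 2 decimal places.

1.61 psu

Neutral buoyancy requires −α(T_deep − T_surf) + β(S_deep − S_surf′) = 0.
S_surf′ = S_deep − (α/β)·ΔT = 40.12 − (1.3 × 10⁻⁴/7.8 × 10⁻⁴)·(-1.0) = 40.2867 psu.
Increase required: 40.2867 − 38.68 = 1.6067 psu.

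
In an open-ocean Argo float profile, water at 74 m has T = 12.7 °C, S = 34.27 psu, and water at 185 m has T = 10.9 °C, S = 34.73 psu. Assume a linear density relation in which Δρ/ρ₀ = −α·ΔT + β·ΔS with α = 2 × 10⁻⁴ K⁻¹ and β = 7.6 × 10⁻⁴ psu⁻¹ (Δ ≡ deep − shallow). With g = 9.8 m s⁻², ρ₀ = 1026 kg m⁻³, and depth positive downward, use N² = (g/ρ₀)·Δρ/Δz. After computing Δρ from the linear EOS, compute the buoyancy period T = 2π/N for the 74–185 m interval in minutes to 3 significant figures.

13.2 min

ΔT = -1.8 K, ΔS = +0.46 psu (deep − shallow).
Δρ/ρ₀ = −αΔT + βΔS = 3.60 × 10⁻⁴ + 3.496 × 10⁻⁴ = 7.096 × 10⁻⁴, so Δρ ≈ 0.7280 kg m⁻³.
N² = (g/ρ₀)·Δρ/Δz = g·(Δρ/ρ₀)/Δz = 9.8 × 7.096 × 10⁻⁴ / 111 = 6.2649 × 10⁻⁵ s⁻².
N = √(6.2649 × 10⁻⁵) = 7.9151 × 10⁻³ rad s⁻¹ → T = 2π/N = 793.82 s = 13.230 min ≈ 13.2 min.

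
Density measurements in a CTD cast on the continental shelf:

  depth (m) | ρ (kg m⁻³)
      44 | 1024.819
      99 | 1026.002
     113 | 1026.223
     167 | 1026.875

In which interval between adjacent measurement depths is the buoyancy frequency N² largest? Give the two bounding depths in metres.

44–99 m

Compute the density gradient over each adjacent pair:
  44–99 m: Δρ/Δz = 1.183/55 = 0.022 kg m⁻⁴
  99–113 m: Δρ/Δz = 0.221/14 = 0.016 kg m⁻⁴
  113–167 m: Δρ/Δz = 0.652/54 = 0.012 kg m⁻⁴
The largest gradient is in the 44–99 m interval — the pycnocline.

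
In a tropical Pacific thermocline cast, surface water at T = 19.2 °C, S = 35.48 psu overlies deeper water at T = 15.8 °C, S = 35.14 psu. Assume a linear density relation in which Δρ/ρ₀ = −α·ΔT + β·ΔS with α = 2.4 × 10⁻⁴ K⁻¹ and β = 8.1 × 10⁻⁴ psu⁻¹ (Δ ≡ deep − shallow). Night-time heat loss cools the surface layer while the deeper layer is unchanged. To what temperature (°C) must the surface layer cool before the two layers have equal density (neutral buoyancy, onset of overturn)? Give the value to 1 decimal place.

16.9 °C

Neutral buoyancy requires Δρ = 0, i.e. −α(T_deep − T_surf′) + β(S_deep − S_surf) = 0.
T_surf′ = T_deep − (β/α)·ΔS = 15.8 − (8.1 × 10⁻⁴/2.4 × 10⁻⁴)·(-0.34) = 16.948 °C.
Cooling required: 19.2 − (16.948) = 2.252 °C.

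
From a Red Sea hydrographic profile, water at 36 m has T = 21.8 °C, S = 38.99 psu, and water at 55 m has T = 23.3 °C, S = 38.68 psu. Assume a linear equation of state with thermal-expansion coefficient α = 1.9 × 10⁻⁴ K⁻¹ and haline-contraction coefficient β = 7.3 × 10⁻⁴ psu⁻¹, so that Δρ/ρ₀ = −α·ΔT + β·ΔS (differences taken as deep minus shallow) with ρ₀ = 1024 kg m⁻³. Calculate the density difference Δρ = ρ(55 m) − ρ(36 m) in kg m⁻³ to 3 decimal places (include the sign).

ΔT = +1.5 K, ΔS = -0.31 psu (deep − shallow).
Δρ/ρ₀ = −(1.9 × 10⁻⁴)(+1.5) + (7.3 × 10⁻⁴)(-0.31) = -5.113 × 10⁻⁴.
Δρ = 1024 × (-5.113 × 10⁻⁴) = -0.524 kg m⁻³.
Negative Δρ: lighter below, statically unstable.

-0.524 kg m⁻³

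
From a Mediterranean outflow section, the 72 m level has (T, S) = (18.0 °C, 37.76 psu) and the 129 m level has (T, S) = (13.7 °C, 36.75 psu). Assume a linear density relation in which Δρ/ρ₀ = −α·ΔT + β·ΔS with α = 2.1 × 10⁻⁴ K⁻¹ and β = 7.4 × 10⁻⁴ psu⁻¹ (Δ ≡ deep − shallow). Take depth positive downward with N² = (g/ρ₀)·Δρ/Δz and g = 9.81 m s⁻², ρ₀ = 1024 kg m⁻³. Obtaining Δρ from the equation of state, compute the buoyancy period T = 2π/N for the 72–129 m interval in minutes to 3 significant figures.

ΔT = -4.3 K, ΔS = -1.01 psu (deep − shallow).
Δρ/ρ₀ = −αΔT + βΔS = 9.03 × 10⁻⁴ − 7.474 × 10⁻⁴ = 1.556 × 10⁻⁴, so Δρ ≈ 0.1593 kg m⁻³.
N² = (g/ρ₀)·Δρ/Δz = g·(Δρ/ρ₀)/Δz = 9.81 × 1.556 × 10⁻⁴ / 57 = 2.6780 × 10⁻⁵ s⁻².
N = √(2.6780 × 10⁻⁵) = 5.1749 × 10⁻³ rad s⁻¹ → T = 2π/N = 1.2142 × 10³ s = 20.237 min ≈ 20.2 min.

20.2 min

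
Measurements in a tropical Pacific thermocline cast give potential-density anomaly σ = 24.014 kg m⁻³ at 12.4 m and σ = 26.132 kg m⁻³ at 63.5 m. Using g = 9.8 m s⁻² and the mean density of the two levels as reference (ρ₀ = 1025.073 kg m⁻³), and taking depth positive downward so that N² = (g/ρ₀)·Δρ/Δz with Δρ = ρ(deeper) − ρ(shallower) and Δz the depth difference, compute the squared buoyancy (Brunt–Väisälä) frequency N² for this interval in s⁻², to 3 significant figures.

Δρ = 1026.132 − 1024.014 = 2.118 kg m⁻³ over Δz = 63.5 − 12.4 = 51.1 m.
N² = (9.8/1025.073) × (2.118/51.1) = 3.9626 × 10⁻⁴ s⁻² ≈ 3.96 × 10⁻⁴ s⁻².

3.96 × 10⁻⁴ s⁻²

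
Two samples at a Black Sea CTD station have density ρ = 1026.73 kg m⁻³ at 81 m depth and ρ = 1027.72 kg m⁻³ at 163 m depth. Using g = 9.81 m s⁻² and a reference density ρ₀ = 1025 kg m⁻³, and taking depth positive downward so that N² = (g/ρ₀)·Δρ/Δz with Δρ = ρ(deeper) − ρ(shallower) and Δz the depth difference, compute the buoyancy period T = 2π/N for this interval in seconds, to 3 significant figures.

585 s

Δρ = 1027.72 − 1026.73 = 0.99 kg m⁻³ over Δz = 163 − 81 = 82 m.
N² = (9.81/1025) × (0.99/82) = 1.1555 × 10⁻⁴ s⁻².
N = √(1.1555 × 10⁻⁴) = 0.010749 rad s⁻¹, so T = 2π/N = 584.54 s ≈ 585 s.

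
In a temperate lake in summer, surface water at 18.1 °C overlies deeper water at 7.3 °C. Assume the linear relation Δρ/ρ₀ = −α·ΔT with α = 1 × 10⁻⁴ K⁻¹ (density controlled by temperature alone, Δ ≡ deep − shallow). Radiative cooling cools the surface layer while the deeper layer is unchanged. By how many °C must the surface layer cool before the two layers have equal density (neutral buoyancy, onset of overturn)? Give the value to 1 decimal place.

10.8 °C

With temperature the only control, equal density requires T_surf′ = T_deep.
T_surf′ = 7.3 °C.
Cooling required: 18.1 − 7.3 = 10.8 °C.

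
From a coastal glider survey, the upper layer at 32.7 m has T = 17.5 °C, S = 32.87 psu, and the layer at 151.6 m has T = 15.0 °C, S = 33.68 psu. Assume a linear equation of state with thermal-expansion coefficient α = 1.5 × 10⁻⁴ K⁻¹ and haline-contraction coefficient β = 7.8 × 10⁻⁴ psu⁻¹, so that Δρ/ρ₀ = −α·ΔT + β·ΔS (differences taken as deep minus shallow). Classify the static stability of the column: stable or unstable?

stable

ΔT = 15.0 − 17.5 = -2.5 K and ΔS = 33.68 − 32.87 = +0.81 psu (deep − shallow).
−αΔT = 3.75 × 10⁻⁴; βΔS = 6.318 × 10⁻⁴; sum Δρ/ρ₀ = 1.0068 × 10⁻³.
Δρ/ρ₀ > 0, so Δρ > 0: deeper water is denser → statically stable.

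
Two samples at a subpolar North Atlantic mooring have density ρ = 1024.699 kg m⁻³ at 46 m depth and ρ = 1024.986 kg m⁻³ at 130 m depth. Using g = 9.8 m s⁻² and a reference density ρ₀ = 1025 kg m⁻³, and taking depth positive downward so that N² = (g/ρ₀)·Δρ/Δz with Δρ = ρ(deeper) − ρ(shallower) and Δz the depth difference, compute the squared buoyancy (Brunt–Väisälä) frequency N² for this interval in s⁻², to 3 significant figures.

3.27 × 10⁻⁵ s⁻²

Δρ = 1024.986 − 1024.699 = 0.287 kg m⁻³ over Δz = 130 − 46 = 84 m.
N² = (9.8/1025) × (0.287/84) = 3.2667 × 10⁻⁵ s⁻² ≈ 3.27 × 10⁻⁵ s⁻².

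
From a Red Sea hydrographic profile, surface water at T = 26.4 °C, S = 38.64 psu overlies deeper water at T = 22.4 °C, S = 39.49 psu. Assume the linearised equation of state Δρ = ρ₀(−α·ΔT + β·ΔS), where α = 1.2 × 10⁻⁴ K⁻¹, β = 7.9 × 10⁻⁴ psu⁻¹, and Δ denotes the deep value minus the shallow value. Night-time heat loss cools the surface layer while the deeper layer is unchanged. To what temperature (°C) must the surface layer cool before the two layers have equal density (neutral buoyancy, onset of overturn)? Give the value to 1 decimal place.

16.8 °C

Neutral buoyancy requires Δρ = 0, i.e. −α(T_deep − T_surf′) + β(S_deep − S_surf) = 0.
T_surf′ = T_deep − (β/α)·ΔS = 22.4 − (7.9 × 10⁻⁴/1.2 × 10⁻⁴)·(+0.85) = 16.804 °C.
Cooling required: 26.4 − (16.804) = 9.596 °C.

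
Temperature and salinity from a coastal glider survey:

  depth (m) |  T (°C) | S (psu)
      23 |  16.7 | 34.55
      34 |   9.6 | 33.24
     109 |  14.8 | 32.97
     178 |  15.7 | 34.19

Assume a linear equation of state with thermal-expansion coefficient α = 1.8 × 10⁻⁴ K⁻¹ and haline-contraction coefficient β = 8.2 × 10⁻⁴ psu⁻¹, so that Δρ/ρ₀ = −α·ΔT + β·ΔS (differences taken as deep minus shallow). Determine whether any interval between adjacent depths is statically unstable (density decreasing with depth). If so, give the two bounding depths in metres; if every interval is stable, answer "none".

34–109 m

Evaluate Δρ/ρ₀ = −αΔT + βΔS across each adjacent pair:
  23–34 m: −αΔT+βΔS = −(1.8 × 10⁻⁴)(-7.1)+(8.2 × 10⁻⁴)(-1.31) = 2.0 × 10⁻⁴ → stable
  34–109 m: −αΔT+βΔS = −(1.8 × 10⁻⁴)(+5.2)+(8.2 × 10⁻⁴)(-0.27) = -1.2 × 10⁻³ → UNSTABLE
  109–178 m: −αΔT+βΔS = −(1.8 × 10⁻⁴)(+0.9)+(8.2 × 10⁻⁴)(+1.22) = 8.4 × 10⁻⁴ → stable
The 34–109 m interval has Δρ < 0: lighter water underlies denser water.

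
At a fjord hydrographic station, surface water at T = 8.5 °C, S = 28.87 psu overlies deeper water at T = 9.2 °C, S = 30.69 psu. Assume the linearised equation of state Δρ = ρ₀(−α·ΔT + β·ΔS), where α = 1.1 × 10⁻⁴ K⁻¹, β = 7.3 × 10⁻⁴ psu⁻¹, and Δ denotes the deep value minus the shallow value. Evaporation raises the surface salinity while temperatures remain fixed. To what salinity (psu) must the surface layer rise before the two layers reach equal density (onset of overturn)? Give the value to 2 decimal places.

Neutral buoyancy requires −α(T_deep − T_surf) + β(S_deep − S_surf′) = 0.
S_surf′ = S_deep − (α/β)·ΔT = 30.69 − (1.1 × 10⁻⁴/7.3 × 10⁻⁴)·(+0.7) = 30.5845 psu.
Increase required: 30.5845 − 28.87 = 1.7145 psu.

30.58 psu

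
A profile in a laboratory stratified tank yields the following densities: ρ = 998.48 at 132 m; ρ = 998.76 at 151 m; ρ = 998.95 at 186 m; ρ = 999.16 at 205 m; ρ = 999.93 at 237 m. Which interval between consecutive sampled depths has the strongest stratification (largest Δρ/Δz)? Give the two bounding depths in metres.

Compute the density gradient over each adjacent pair:
  132–151 m: Δρ/Δz = 0.28/19 = 0.015 kg m⁻⁴
  151–186 m: Δρ/Δz = 0.19/35 = 5.4 × 10⁻³ kg m⁻⁴
  186–205 m: Δρ/Δz = 0.21/19 = 0.011 kg m⁻⁴
  205–237 m: Δρ/Δz = 0.77/32 = 0.024 kg m⁻⁴
The largest gradient is in the 205–237 m interval — the pycnocline.

205–237 m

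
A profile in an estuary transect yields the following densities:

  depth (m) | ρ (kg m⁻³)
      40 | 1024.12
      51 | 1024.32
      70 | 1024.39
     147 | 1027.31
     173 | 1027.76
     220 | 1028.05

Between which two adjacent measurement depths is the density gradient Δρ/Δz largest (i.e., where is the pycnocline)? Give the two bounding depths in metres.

70–147 m

Compute the density gradient over each adjacent pair:
  40–51 m: Δρ/Δz = 0.20/11 = 0.018 kg m⁻⁴
  51–70 m: Δρ/Δz = 0.07/19 = 3.7 × 10⁻³ kg m⁻⁴
  70–147 m: Δρ/Δz = 2.92/77 = 0.038 kg m⁻⁴
  147–173 m: Δρ/Δz = 0.45/26 = 0.017 kg m⁻⁴
  173–220 m: Δρ/Δz = 0.29/47 = 6.2 × 10⁻³ kg m⁻⁴
The largest gradient is in the 70–147 m interval — the pycnocline.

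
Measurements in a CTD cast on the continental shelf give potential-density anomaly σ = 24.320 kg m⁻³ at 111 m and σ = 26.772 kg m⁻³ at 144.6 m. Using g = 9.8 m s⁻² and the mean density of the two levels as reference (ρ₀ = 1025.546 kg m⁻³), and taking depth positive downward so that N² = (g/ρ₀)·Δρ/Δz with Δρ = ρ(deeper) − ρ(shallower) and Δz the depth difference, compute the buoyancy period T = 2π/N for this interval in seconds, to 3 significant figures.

238 s

Δρ = 1026.772 − 1024.320 = 2.452 kg m⁻³ over Δz = 144.6 − 111 = 33.6 m.
N² = (9.8/1025.546) × (2.452/33.6) = 6.9735 × 10⁻⁴ s⁻².
N = √(6.9735 × 10⁻⁴) = 0.026407 rad s⁻¹, so T = 2π/N = 237.94 s ≈ 238 s.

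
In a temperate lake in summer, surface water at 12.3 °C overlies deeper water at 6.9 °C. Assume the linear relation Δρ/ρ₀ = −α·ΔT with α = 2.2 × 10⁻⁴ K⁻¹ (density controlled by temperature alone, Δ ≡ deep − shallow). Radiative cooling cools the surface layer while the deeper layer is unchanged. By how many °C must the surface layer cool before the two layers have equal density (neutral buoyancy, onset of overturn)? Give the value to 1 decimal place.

5.4 °C

With temperature the only control, equal density requires T_surf′ = T_deep.
T_surf′ = 6.9 °C.
Cooling required: 12.3 − 6.9 = 5.4 °C.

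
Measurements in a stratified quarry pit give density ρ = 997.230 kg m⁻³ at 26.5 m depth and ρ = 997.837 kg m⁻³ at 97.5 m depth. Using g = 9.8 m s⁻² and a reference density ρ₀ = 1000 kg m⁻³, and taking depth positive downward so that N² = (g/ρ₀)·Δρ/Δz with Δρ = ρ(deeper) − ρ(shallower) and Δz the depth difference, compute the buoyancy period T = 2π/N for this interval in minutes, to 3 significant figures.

11.4 min

Δρ = 997.837 − 997.230 = 0.607 kg m⁻³ over Δz = 97.5 − 26.5 = 71 m.
N² = (9.8/1000) × (0.607/71) = 8.3783 × 10⁻⁵ s⁻².
N = √(8.3783 × 10⁻⁵) = 9.1533 × 10⁻³ rad s⁻¹, so T = 2π/N = 686.44 s = 11.441 min ≈ 11.4 min.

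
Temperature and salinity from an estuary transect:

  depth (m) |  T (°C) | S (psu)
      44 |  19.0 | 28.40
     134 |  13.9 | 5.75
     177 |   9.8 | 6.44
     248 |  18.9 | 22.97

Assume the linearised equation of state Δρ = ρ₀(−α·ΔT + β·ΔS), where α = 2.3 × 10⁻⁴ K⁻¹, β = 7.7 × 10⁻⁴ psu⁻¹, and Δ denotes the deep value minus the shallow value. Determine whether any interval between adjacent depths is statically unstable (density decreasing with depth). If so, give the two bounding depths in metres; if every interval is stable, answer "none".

44–134 m

Evaluate Δρ/ρ₀ = −αΔT + βΔS across each adjacent pair:
  44–134 m: −αΔT+βΔS = −(2.3 × 10⁻⁴)(-5.1)+(7.7 × 10⁻⁴)(-22.65) = -0.016 → UNSTABLE
  134–177 m: −αΔT+βΔS = −(2.3 × 10⁻⁴)(-4.1)+(7.7 × 10⁻⁴)(+0.69) = 1.5 × 10⁻³ → stable
  177–248 m: −αΔT+βΔS = −(2.3 × 10⁻⁴)(+9.1)+(7.7 × 10⁻⁴)(+16.53) = 0.011 → stable
The 44–134 m interval has Δρ < 0: lighter water underlies denser water.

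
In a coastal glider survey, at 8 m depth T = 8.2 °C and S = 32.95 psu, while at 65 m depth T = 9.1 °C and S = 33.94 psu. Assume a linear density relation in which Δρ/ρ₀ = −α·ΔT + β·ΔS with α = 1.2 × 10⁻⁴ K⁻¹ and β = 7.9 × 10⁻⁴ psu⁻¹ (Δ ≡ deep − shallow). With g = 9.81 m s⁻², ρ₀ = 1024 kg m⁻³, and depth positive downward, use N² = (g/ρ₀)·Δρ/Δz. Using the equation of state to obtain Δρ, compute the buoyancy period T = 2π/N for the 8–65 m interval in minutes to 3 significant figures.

9.72 min

ΔT = +0.9 K, ΔS = +0.99 psu (deep − shallow).
Δρ/ρ₀ = −αΔT + βΔS = -1.08 × 10⁻⁴ + 7.821 × 10⁻⁴ = 6.741 × 10⁻⁴, so Δρ ≈ 0.6903 kg m⁻³.
N² = (g/ρ₀)·Δρ/Δz = g·(Δρ/ρ₀)/Δz = 9.81 × 6.741 × 10⁻⁴ / 57 = 1.1602 × 10⁻⁴ s⁻².
N = √(1.1602 × 10⁻⁴) = 0.010771 rad s⁻¹ → T = 2π/N = 583.34 s = 9.7223 min ≈ 9.72 min.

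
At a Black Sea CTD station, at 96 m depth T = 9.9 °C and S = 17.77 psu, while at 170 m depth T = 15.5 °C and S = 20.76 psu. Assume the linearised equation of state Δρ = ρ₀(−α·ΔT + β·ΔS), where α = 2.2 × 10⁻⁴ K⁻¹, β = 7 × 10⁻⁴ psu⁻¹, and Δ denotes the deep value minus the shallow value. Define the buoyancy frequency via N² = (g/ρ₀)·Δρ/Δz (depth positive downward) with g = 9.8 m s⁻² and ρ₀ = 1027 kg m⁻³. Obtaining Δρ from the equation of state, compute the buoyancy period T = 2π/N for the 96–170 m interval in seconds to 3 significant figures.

588 s

ΔT = +5.6 K, ΔS = +2.99 psu (deep − shallow).
Δρ/ρ₀ = −αΔT + βΔS = -1.232 × 10⁻³ + 2.093 × 10⁻³ = 8.61 × 10⁻⁴, so Δρ ≈ 0.8842 kg m⁻³.
N² = (g/ρ₀)·Δρ/Δz = g·(Δρ/ρ₀)/Δz = 9.8 × 8.61 × 10⁻⁴ / 74 = 1.1402 × 10⁻⁴ s⁻².
N = √(1.1402 × 10⁻⁴) = 0.010678 rad s⁻¹ → T = 2π/N = 588.42 s ≈ 588 s.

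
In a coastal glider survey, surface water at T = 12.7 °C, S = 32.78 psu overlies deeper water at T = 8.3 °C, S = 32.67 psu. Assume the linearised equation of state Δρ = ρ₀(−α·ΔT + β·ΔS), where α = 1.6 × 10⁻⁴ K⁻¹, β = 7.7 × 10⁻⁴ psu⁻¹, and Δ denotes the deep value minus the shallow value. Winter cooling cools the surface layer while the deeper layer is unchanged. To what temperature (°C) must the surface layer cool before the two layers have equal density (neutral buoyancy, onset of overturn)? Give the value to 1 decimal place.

8.8 °C

Neutral buoyancy requires Δρ = 0, i.e. −α(T_deep − T_surf′) + β(S_deep − S_surf) = 0.
T_surf′ = T_deep − (β/α)·ΔS = 8.3 − (7.7 × 10⁻⁴/1.6 × 10⁻⁴)·(-0.11) = 8.829 °C.
Cooling required: 12.7 − (8.829) = 3.871 °C.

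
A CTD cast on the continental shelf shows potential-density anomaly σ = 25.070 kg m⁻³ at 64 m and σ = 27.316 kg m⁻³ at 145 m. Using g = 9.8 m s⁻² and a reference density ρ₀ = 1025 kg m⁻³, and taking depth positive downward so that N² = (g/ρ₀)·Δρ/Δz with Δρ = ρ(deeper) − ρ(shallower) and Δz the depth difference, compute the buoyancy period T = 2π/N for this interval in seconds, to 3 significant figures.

386 s

Δρ = 1027.316 − 1025.070 = 2.246 kg m⁻³ over Δz = 145 − 64 = 81 m.
N² = (9.8/1025) × (2.246/81) = 2.6511 × 10⁻⁴ s⁻².
N = √(2.6511 × 10⁻⁴) = 0.016282 rad s⁻¹, so T = 2π/N = 385.90 s ≈ 386 s.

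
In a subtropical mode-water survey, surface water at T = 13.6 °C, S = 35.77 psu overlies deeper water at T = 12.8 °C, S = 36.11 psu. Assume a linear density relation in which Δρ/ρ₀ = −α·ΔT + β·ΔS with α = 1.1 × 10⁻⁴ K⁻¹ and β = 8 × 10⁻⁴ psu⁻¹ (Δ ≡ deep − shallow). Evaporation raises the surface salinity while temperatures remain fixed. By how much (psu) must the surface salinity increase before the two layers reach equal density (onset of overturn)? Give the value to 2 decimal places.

Neutral buoyancy requires −α(T_deep − T_surf) + β(S_deep − S_surf′) = 0.
S_surf′ = S_deep − (α/β)·ΔT = 36.11 − (1.1 × 10⁻⁴/8 × 10⁻⁴)·(-0.8) = 36.2200 psu.
Increase required: 36.2200 − 35.77 = 0.4500 psu.

0.45 psu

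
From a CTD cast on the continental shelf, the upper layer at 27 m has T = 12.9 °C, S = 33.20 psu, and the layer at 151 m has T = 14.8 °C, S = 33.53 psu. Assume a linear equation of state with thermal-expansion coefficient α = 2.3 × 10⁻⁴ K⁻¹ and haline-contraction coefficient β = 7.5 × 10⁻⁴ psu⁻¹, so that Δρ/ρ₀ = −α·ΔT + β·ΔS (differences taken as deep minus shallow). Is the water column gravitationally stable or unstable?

ΔT = 14.8 − 12.9 = +1.9 K and ΔS = 33.53 − 33.20 = +0.33 psu (deep − shallow).
−αΔT = -4.37 × 10⁻⁴; βΔS = 2.475 × 10⁻⁴; sum Δρ/ρ₀ = -1.895 × 10⁻⁴.
Δρ/ρ₀ < 0, so Δρ < 0: deeper water is lighter → statically unstable; the column would overturn.

unstable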